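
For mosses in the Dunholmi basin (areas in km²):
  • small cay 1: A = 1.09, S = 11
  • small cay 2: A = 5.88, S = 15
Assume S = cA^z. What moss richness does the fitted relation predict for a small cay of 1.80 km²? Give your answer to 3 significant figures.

z = ln(15/11) / ln(5.88/1.09) = 0.3102 / 1.6854 = 0.1840
c = 11 / 1.09^0.1840 = 11 / 1.016 = 10.83
S₃ = 10.83 × 1.8^0.1840 = 10.83 × 1.114 ≈ 12.06

12.1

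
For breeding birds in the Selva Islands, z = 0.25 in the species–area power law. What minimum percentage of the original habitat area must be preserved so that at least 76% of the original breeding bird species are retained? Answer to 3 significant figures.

33.4%

Need (A_new/A_old)^0.25 = 0.76, so A_new/A_old = 0.76^(1/0.25) = 0.76^4
ln(A_new/A_old) = ln 0.76 / 0.25 = -0.2744 / 0.25 = -1.0977
A_new/A_old = e^-1.0977 ≈ 0.3336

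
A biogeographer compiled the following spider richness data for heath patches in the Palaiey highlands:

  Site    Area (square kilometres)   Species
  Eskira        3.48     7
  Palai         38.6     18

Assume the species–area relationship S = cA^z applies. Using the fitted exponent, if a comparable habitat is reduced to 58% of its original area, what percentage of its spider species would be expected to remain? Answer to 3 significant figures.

z = ln(18/7) / ln(38.6/3.48) = 0.9445 / 2.4062 = 0.3925
S_new/S_old = (A_new/A_old)^z = 0.58^0.3925 = exp(0.3925 × -0.5447) = 0.8075

80.8%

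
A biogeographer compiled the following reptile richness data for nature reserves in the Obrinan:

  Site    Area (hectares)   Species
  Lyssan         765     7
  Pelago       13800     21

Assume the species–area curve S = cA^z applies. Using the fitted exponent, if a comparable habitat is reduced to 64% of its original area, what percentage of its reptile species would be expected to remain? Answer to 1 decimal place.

z = ln(21/7) / ln(13800/765) = 1.0986 / 2.8925 = 0.3798
S_new/S_old = (A_new/A_old)^z = 0.64^0.3798 = exp(0.3798 × -0.4463) = 0.8441

84.4%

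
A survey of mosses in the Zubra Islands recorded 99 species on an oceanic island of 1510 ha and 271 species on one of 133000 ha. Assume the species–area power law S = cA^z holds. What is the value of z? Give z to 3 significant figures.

Taking logs: ln S = ln c + z ln A, so z = (ln S₂ − ln S₁)/(ln A₂ − ln A₁).
z = ln(271/99) / ln(133000/1510) = ln(2.737) / ln(88.08) = 1.0070 / 4.4782 = 0.2249

0.225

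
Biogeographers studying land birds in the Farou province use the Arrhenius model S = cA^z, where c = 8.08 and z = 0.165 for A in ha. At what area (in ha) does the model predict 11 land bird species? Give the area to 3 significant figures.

6.49 ha

11 = 8.08 × A^0.165  ⇒  A^0.165 = 11/8.08 = 1.361
ln A = ln(1.361) / 0.165 = 0.3085 / 0.165 = 1.8697
A = e^1.8697 ≈ 6.486 ha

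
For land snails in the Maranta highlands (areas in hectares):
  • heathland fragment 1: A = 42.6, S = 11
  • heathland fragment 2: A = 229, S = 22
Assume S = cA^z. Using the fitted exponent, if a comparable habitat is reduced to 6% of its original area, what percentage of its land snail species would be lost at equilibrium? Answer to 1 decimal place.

68.6%

z = ln(22/11) / ln(229/42.6) = 0.6931 / 1.6819 = 0.4121
S_new/S_old = (A_new/A_old)^z = 0.06^0.4121 = exp(0.4121 × -2.8134) = 0.3136
Fraction lost = 1 − 0.3136 = 0.6864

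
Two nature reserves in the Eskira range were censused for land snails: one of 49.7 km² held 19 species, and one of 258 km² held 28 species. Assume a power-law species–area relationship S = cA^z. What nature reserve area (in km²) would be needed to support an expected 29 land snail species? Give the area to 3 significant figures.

z = ln(28/19) / ln(258/49.7) = 0.3878 / 1.6470 = 0.2354
c = 19 / 49.7^0.2354 = 19 / 2.508 = 7.575
A = (29/7.575)^(1/0.2354) ⇒ ln A = ln(3.829)/0.2354 = 5.7020
A = e^5.7020 ≈ 299.5 km²

299 km²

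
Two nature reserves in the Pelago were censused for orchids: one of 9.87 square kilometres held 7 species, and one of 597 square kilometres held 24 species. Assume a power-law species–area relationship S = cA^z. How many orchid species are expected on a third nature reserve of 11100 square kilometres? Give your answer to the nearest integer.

z = ln(24/7) / ln(597/9.87) = 1.2321 / 4.1024 = 0.3003
c = 7 / 9.87^0.3003 = 7 / 1.989 = 3.519
S₃ = 3.519 × 11100^0.3003 = 3.519 × 16.41 ≈ 57.74

58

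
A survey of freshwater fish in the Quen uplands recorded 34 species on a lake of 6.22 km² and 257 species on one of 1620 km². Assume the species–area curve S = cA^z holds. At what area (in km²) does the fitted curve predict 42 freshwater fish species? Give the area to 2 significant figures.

11 km²

z = ln(257/34) / ln(1620/6.22) = 2.0227 / 5.5624 = 0.3636
c = 34 / 6.22^0.3636 = 34 / 1.944 = 17.49
A = (42/17.49)^(1/0.3636) ⇒ ln A = ln(2.401)/0.3636 = 2.4089
A = e^2.4089 ≈ 11.12 km²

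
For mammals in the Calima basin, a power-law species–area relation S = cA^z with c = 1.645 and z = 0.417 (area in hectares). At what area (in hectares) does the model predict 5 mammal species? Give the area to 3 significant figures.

5 = 1.645 × A^0.417  ⇒  A^0.417 = 5/1.645 = 3.04
ln A = ln(3.04) / 0.417 = 1.1117 / 0.417 = 2.6659
A = e^2.6659 ≈ 14.38 hectares

14.4 hectares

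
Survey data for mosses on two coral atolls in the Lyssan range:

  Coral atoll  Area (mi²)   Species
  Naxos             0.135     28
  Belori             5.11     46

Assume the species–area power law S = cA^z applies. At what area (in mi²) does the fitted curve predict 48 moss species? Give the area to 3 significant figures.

z = ln(46/28) / ln(5.11/0.135) = 0.4964 / 3.6337 = 0.1366
c = 28 / 0.135^0.1366 = 28 / 0.7607 = 36.81
A = (48/36.81)^(1/0.1366) ⇒ ln A = ln(1.304)/0.1366 = 1.9427
A = e^1.9427 ≈ 6.978 mi²

6.98 mi²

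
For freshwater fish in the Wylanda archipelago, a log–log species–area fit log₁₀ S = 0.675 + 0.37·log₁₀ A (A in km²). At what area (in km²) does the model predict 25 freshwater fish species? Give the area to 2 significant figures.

25 = 4.732 × A^0.37  ⇒  A^0.37 = 25/4.732 = 5.284
ln A = ln(5.284) / 0.37 = 1.6646 / 0.37 = 4.4990
A = e^4.4990 ≈ 89.93 km²

90 km²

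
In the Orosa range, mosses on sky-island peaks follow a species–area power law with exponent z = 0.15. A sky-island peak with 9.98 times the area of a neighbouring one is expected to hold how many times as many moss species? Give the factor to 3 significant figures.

S₂/S₁ = (A₂/A₁)^z = 9.98^0.15
ln(S₂/S₁) = 0.15 × ln 9.98 = 0.15 × 2.3006 = 0.3451
S₂/S₁ = e^0.3451 ≈ 1.412

1.41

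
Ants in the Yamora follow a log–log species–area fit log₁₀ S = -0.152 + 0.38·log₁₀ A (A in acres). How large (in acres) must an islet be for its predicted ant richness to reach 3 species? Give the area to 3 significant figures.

45.2 acres

3 = 0.7047 × A^0.38  ⇒  A^0.38 = 3/0.7047 = 4.257
ln A = ln(4.257) / 0.38 = 1.4486 / 0.38 = 3.8121
A = e^3.8121 ≈ 45.25 acres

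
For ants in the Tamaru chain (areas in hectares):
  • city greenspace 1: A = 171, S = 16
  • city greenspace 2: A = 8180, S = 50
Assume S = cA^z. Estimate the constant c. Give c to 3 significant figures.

z = ln(S₂/S₁) / ln(A₂/A₁) = ln(50/16) / ln(8180/171) = 1.1394 / 3.8678 = 0.2946
c = S₁ / A₁^z = 16 / 171^0.2946 = 16 / 4.548 = 3.518

3.52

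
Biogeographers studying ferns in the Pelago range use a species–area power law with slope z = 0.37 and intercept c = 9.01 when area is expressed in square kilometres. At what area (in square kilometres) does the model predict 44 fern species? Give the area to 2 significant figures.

73 square kilometres

44 = 9.01 × A^0.37  ⇒  A^0.37 = 44/9.01 = 4.883
ln A = ln(4.883) / 0.37 = 1.5859 / 0.37 = 4.2861
A = e^4.2861 ≈ 72.68 square kilometres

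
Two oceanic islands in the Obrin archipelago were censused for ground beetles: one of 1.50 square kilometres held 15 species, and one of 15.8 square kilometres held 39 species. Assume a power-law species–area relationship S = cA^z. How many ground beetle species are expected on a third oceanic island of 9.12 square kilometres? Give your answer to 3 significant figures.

z = ln(39/15) / ln(15.8/1.5) = 0.9555 / 2.3545 = 0.4058
c = 15 / 1.5^0.4058 = 15 / 1.179 = 12.72
S₃ = 12.72 × 9.12^0.4058 = 12.72 × 2.452 ≈ 31.2

31.2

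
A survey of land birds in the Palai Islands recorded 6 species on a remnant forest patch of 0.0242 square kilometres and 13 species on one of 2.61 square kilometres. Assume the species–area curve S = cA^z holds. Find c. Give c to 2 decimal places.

11.09

z = ln(S₂/S₁) / ln(A₂/A₁) = ln(13/6) / ln(2.61/0.0242) = 0.7732 / 4.6808 = 0.1652
c = S₁ / A₁^z = 6 / 0.0242^0.1652 = 6 / 0.5408 = 11.09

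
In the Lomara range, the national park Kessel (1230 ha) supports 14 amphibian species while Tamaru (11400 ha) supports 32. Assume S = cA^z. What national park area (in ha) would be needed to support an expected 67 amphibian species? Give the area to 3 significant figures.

z = ln(32/14) / ln(11400/1230) = 0.8267 / 2.2266 = 0.3713
c = 14 / 1230^0.3713 = 14 / 14.03 = 0.9975
A = (67/0.9975)^(1/0.3713) ⇒ ln A = ln(67.17)/0.3713 = 11.3317
A = e^11.3317 ≈ 83424 ha

83400 ha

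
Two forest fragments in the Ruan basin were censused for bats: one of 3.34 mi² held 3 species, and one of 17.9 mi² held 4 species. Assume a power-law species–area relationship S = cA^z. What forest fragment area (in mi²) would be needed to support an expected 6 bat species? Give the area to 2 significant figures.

190 mi²

z = ln(4/3) / ln(17.9/3.34) = 0.2877 / 1.6788 = 0.1714
c = 3 / 3.34^0.1714 = 3 / 1.23 = 2.44
A = (6/2.44)^(1/0.1714) ⇒ ln A = ln(2.459)/0.1714 = 5.2510
A = e^5.2510 ≈ 190.8 mi²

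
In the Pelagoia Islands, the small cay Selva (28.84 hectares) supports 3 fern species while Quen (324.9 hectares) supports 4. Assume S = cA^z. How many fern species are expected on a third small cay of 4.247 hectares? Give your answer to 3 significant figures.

z = ln(4/3) / ln(324.9/28.84) = 0.2877 / 2.4218 = 0.1188
c = 3 / 28.84^0.1188 = 3 / 1.491 = 2.012
S₃ = 2.012 × 4.247^0.1188 = 2.012 × 1.187 ≈ 2.389

2.39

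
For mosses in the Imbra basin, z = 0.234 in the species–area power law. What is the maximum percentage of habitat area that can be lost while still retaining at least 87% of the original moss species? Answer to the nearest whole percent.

Need (A_new/A_old)^0.234 = 0.87, so A_new/A_old = 0.87^(1/0.234) = 0.87^4.274
ln(A_new/A_old) = ln 0.87 / 0.234 = -0.1393 / 0.234 = -0.5951
A_new/A_old = e^-0.5951 ≈ 0.5515
Fraction that can be lost = 1 − 0.5515 = 0.4485

45%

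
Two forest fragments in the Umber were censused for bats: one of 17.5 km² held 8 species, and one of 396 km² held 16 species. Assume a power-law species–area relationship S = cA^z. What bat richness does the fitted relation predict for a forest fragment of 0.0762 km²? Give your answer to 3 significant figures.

z = ln(16/8) / ln(396/17.5) = 0.6931 / 3.1192 = 0.2222
c = 8 / 17.5^0.2222 = 8 / 1.889 = 4.235
S₃ = 4.235 × 0.0762^0.2222 = 4.235 × 0.5644 ≈ 2.39

2.39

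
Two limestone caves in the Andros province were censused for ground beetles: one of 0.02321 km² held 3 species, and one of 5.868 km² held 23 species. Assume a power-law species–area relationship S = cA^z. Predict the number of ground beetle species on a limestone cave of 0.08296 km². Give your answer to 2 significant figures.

4.8

z = ln(23/3) / ln(5.868/0.02321) = 2.0369 / 5.5327 = 0.3682
c = 3 / 0.02321^0.3682 = 3 / 0.2502 = 11.99
S₃ = 11.99 × 0.08296^0.3682 = 11.99 × 0.3999 ≈ 4.795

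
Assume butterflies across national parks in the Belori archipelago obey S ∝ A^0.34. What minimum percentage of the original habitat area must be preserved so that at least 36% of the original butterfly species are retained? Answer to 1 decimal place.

5.0%

Need (A_new/A_old)^0.34 = 0.36, so A_new/A_old = 0.36^(1/0.34) = 0.36^2.941
ln(A_new/A_old) = ln 0.36 / 0.34 = -1.0217 / 0.34 = -3.0049
A_new/A_old = e^-3.0049 ≈ 0.04955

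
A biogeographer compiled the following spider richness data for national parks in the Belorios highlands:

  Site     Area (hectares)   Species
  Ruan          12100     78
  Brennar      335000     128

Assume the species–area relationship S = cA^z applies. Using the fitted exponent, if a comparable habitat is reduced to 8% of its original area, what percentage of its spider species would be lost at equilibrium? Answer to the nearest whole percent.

z = ln(128/78) / ln(335000/12100) = 0.4953 / 3.3209 = 0.1492
S_new/S_old = (A_new/A_old)^z = 0.08^0.1492 = exp(0.1492 × -2.5257) = 0.6861
Fraction lost = 1 − 0.6861 = 0.3139

31%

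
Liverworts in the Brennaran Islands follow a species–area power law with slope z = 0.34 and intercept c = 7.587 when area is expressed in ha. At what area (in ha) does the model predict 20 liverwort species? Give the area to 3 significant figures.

20 = 7.587 × A^0.34  ⇒  A^0.34 = 20/7.587 = 2.636
ln A = ln(2.636) / 0.34 = 0.9693 / 0.34 = 2.8509
A = e^2.8509 ≈ 17.3 ha

17.3 ha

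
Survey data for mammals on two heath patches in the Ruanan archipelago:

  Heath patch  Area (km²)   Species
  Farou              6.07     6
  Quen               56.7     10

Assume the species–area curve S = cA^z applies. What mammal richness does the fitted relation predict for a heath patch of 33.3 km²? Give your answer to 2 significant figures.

z = ln(10/6) / ln(56.7/6.07) = 0.5108 / 2.2344 = 0.2286
c = 6 / 6.07^0.2286 = 6 / 1.51 = 3.973
S₃ = 3.973 × 33.3^0.2286 = 3.973 × 2.229 ≈ 8.854

8.9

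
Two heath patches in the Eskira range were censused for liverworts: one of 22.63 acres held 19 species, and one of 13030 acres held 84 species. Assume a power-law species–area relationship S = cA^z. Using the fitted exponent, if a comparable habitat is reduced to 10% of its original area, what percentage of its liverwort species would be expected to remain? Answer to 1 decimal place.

z = ln(84/19) / ln(13030/22.63) = 1.4864 / 6.3557 = 0.2339
S_new/S_old = (A_new/A_old)^z = 0.1^0.2339 = exp(0.2339 × -2.3026) = 0.5836

58.4%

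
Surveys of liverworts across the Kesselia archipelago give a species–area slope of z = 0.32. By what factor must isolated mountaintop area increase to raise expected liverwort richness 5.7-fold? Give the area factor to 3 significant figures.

230

(A₂/A₁)^0.32 = 5.7, so A₂/A₁ = 5.7^(1/0.32) = 5.7^3.125
ln(A₂/A₁) = ln 5.7 / 0.32 = 1.7405 / 0.32 = 5.4390
A₂/A₁ = e^5.4390 ≈ 230.2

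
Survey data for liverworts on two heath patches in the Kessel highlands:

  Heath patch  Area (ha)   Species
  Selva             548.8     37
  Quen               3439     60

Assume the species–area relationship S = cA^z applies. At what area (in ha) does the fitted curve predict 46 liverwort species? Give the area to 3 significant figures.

1250 ha

z = ln(60/37) / ln(3439/548.8) = 0.4834 / 1.8352 = 0.2634
c = 37 / 548.8^0.2634 = 37 / 5.268 = 7.024
A = (46/7.024)^(1/0.2634) ⇒ ln A = ln(6.549)/0.2634 = 7.1343
A = e^7.1343 ≈ 1254 ha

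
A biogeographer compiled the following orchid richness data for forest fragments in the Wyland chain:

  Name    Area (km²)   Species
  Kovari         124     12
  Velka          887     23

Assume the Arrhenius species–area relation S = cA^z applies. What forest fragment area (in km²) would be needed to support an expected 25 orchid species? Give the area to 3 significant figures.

z = ln(23/12) / ln(887/124) = 0.6506 / 1.9676 = 0.3307
c = 12 / 124^0.3307 = 12 / 4.923 = 2.438
A = (25/2.438)^(1/0.3307) ⇒ ln A = ln(10.26)/0.3307 = 7.0400
A = e^7.0400 ≈ 1141 km²

1140 km²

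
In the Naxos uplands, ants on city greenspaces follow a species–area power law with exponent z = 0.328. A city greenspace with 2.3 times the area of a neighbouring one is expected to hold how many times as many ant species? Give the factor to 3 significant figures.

1.31

S₂/S₁ = (A₂/A₁)^z = 2.3^0.328
ln(S₂/S₁) = 0.328 × ln 2.3 = 0.328 × 0.8329 = 0.2732
S₂/S₁ = e^0.2732 ≈ 1.314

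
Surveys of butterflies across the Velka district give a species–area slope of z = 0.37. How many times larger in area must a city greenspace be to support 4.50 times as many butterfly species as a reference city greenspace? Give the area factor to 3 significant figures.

58.3

(A₂/A₁)^0.37 = 4.5, so A₂/A₁ = 4.5^(1/0.37) = 4.5^2.703
ln(A₂/A₁) = ln 4.5 / 0.37 = 1.5041 / 0.37 = 4.0651
A₂/A₁ = e^4.0651 ≈ 58.27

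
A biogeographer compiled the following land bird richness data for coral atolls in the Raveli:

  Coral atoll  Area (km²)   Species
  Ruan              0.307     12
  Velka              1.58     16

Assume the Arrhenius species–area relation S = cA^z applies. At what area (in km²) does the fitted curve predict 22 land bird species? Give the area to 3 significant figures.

z = ln(16/12) / ln(1.58/0.307) = 0.2877 / 1.6383 = 0.1756
c = 12 / 0.307^0.1756 = 12 / 0.8127 = 14.77
A = (22/14.77)^(1/0.1756) ⇒ ln A = ln(1.49)/0.1756 = 2.2710
A = e^2.2710 ≈ 9.689 km²

9.69 km²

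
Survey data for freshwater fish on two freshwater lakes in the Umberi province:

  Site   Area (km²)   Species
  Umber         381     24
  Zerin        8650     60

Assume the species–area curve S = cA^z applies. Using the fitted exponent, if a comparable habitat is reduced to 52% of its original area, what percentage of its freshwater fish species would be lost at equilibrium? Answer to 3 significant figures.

17.5%

z = ln(60/24) / ln(8650/381) = 0.9163 / 3.1225 = 0.2934
S_new/S_old = (A_new/A_old)^z = 0.52^0.2934 = exp(0.2934 × -0.6539) = 0.8254
Fraction lost = 1 − 0.8254 = 0.1746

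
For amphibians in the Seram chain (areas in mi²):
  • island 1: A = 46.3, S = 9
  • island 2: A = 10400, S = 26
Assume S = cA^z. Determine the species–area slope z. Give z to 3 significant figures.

0.196

Taking logs: ln S = ln c + z ln A, so z = (ln S₂ − ln S₁)/(ln A₂ − ln A₁).
z = ln(26/9) / ln(10400/46.3) = ln(2.889) / ln(224.6) = 1.0609 / 5.4144 = 0.1959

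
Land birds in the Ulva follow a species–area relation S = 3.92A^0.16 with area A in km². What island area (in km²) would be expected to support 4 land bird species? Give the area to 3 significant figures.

1.13 km²

4 = 3.92 × A^0.16  ⇒  A^0.16 = 4/3.92 = 1.02
ln A = ln(1.02) / 0.16 = 0.0202 / 0.16 = 0.1263
A = e^0.1263 ≈ 1.135 km²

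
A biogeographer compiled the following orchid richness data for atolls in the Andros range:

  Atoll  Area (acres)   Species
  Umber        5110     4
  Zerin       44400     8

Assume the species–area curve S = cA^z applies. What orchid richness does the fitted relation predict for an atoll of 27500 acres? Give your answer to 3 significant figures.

6.86

z = ln(8/4) / ln(44400/5110) = 0.6931 / 2.1620 = 0.3206
c = 4 / 5110^0.3206 = 4 / 15.45 = 0.2589
S₃ = 0.2589 × 27500^0.3206 = 0.2589 × 26.5 ≈ 6.861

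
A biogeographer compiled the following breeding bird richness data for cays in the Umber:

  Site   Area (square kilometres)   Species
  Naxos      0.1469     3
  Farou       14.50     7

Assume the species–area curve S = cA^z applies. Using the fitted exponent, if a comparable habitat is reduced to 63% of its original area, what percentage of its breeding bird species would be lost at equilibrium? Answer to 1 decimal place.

8.2%

z = ln(7/3) / ln(14.5/0.1469) = 0.8473 / 4.5922 = 0.1845
S_new/S_old = (A_new/A_old)^z = 0.63^0.1845 = exp(0.1845 × -0.4620) = 0.9183
Fraction lost = 1 − 0.9183 = 0.08172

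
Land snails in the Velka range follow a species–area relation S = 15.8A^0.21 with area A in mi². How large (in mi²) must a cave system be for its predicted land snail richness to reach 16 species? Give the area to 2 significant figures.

16 = 15.8 × A^0.21  ⇒  A^0.21 = 16/15.8 = 1.013
ln A = ln(1.013) / 0.21 = 0.0126 / 0.21 = 0.0599
A = e^0.0599 ≈ 1.062 mi²

1.1 mi²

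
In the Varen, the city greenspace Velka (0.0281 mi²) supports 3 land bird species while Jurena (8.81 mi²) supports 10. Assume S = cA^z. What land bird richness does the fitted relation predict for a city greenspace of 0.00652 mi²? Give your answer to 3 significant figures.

z = ln(10/3) / ln(8.81/0.0281) = 1.2040 / 5.7479 = 0.2095
c = 3 / 0.0281^0.2095 = 3 / 0.4732 = 6.34
S₃ = 6.34 × 0.00652^0.2095 = 6.34 × 0.3485 ≈ 2.209

2.21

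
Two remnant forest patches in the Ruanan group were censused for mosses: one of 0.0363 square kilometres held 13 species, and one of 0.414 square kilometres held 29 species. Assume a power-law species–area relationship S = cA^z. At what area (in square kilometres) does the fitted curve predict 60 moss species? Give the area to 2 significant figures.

z = ln(29/13) / ln(0.414/0.0363) = 0.8023 / 2.4340 = 0.3296
c = 13 / 0.0363^0.3296 = 13 / 0.3352 = 38.78
A = (60/38.78)^(1/0.3296) ⇒ ln A = ln(1.547)/0.3296 = 1.3237
A = e^1.3237 ≈ 3.757 square kilometres

3.8 square kilometres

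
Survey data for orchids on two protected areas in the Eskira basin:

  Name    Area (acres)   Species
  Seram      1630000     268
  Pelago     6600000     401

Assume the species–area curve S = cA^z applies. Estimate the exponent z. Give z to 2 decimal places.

0.29

Taking logs: ln S = ln c + z ln A, so z = (ln S₂ − ln S₁)/(ln A₂ − ln A₁).
z = ln(401/268) / ln(6600000/1630000) = ln(1.496) / ln(4.049) = 0.4030 / 1.3985 = 0.2881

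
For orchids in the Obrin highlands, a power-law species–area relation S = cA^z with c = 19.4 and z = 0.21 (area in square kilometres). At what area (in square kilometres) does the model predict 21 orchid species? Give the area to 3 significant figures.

21 = 19.4 × A^0.21  ⇒  A^0.21 = 21/19.4 = 1.082
ln A = ln(1.082) / 0.21 = 0.0792 / 0.21 = 0.3774
A = e^0.3774 ≈ 1.458 square kilometres

1.46 square kilometres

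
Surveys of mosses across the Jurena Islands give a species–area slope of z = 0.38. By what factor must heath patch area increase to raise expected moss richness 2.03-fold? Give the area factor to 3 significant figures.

(A₂/A₁)^0.38 = 2.03, so A₂/A₁ = 2.03^(1/0.38) = 2.03^2.632
ln(A₂/A₁) = ln 2.03 / 0.38 = 0.7080 / 0.38 = 1.8633
A₂/A₁ = e^1.8633 ≈ 6.445

6.44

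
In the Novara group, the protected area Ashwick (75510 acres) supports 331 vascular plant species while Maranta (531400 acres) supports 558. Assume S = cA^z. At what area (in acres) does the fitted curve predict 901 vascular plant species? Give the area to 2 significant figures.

z = ln(558/331) / ln(531400/75510) = 0.5222 / 1.9512 = 0.2676
c = 331 / 75510^0.2676 = 331 / 20.21 = 16.38
A = (901/16.38)^(1/0.2676) ⇒ ln A = ln(55.01)/0.2676 = 14.9735
A = e^14.9735 ≈ 3183548 acres

3200000 acres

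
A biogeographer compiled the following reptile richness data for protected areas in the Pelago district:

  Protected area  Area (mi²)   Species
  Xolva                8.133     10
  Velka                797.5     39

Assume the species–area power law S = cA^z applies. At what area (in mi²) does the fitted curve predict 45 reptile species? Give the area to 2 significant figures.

z = ln(39/10) / ln(797.5/8.133) = 1.3610 / 4.5856 = 0.2968
c = 10 / 8.133^0.2968 = 10 / 1.863 = 5.368
A = (45/5.368)^(1/0.2968) ⇒ ln A = ln(8.382)/0.2968 = 7.1636
A = e^7.1636 ≈ 1292 mi²

1300 mi²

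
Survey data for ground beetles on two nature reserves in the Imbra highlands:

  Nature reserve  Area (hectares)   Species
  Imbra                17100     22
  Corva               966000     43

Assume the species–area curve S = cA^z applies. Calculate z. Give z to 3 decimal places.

0.166

Taking logs: ln S = ln c + z ln A, so z = (ln S₂ − ln S₁)/(ln A₂ − ln A₁).
z = ln(43/22) / ln(966000/17100) = ln(1.955) / ln(56.49) = 0.6702 / 4.0341 = 0.1661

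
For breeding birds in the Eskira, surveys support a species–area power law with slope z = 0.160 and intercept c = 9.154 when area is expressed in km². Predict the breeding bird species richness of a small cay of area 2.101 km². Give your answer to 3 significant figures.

10.3

S = 9.154 × 2.101^0.16 = 9.154 × 1.126 ≈ 10.31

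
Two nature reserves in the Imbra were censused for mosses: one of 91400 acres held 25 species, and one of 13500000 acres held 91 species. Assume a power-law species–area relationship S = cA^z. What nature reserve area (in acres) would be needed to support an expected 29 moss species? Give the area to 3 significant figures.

z = ln(91/25) / ln(13500000/91400) = 1.2920 / 4.9952 = 0.2586
c = 25 / 91400^0.2586 = 25 / 19.19 = 1.303
A = (29/1.303)^(1/0.2586) ⇒ ln A = ln(22.26)/0.2586 = 11.9968
A = e^11.9968 ≈ 162241 acres

162000 acres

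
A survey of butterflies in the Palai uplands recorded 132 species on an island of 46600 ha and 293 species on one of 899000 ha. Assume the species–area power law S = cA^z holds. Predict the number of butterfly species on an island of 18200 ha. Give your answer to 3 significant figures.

102

z = ln(293/132) / ln(899000/46600) = 0.7974 / 2.9597 = 0.2694
c = 132 / 46600^0.2694 = 132 / 18.1 = 7.292
S₃ = 7.292 × 18200^0.2694 = 7.292 × 14.05 ≈ 102.5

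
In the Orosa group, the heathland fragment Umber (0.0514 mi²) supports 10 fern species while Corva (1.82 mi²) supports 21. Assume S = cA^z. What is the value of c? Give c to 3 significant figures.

18.5

z = ln(S₂/S₁) / ln(A₂/A₁) = ln(21/10) / ln(1.82/0.0514) = 0.7419 / 3.5670 = 0.2080
c = S₁ / A₁^z = 10 / 0.0514^0.2080 = 10 / 0.5394 = 18.54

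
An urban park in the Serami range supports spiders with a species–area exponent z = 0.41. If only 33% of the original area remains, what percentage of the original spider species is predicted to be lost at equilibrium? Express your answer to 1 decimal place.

S_new/S_old = (A_new/A_old)^z = 0.33^0.41
= exp(0.41 × ln 0.33) = exp(0.41 × -1.1087) = exp(-0.4546) ≈ 0.6347
Fraction lost = 1 − 0.6347 = 0.3653

36.5%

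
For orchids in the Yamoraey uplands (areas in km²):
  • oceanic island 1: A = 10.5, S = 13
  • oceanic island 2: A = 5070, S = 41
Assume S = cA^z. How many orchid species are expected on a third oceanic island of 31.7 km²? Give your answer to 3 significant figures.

z = ln(41/13) / ln(5070/10.5) = 1.1486 / 6.1797 = 0.1859
c = 13 / 10.5^0.1859 = 13 / 1.548 = 8.397
S₃ = 8.397 × 31.7^0.1859 = 8.397 × 1.901 ≈ 15.96

16.0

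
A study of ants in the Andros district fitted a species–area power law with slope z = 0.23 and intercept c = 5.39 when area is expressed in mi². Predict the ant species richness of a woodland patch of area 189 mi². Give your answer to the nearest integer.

S = 5.39 × 189^0.23 = 5.39 × 3.339 ≈ 18

18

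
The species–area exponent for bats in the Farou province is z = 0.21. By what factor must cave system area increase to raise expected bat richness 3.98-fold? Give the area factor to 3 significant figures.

719

(A₂/A₁)^0.21 = 3.98, so A₂/A₁ = 3.98^(1/0.21) = 3.98^4.762
ln(A₂/A₁) = ln 3.98 / 0.21 = 1.3813 / 0.21 = 6.5775
A₂/A₁ = e^6.5775 ≈ 718.8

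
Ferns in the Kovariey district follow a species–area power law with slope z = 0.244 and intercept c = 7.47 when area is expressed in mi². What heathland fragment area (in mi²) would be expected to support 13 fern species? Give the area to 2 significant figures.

9.7 mi²

13 = 7.47 × A^0.244  ⇒  A^0.244 = 13/7.47 = 1.74
ln A = ln(1.74) / 0.244 = 0.5541 / 0.244 = 2.2707
A = e^2.2707 ≈ 9.686 mi²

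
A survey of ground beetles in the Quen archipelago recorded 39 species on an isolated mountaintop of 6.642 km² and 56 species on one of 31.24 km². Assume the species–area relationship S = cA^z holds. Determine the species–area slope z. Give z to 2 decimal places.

0.23

Taking logs: ln S = ln c + z ln A, so z = (ln S₂ − ln S₁)/(ln A₂ − ln A₁).
z = ln(56/39) / ln(31.24/6.642) = ln(1.436) / ln(4.703) = 0.3618 / 1.5483 = 0.2337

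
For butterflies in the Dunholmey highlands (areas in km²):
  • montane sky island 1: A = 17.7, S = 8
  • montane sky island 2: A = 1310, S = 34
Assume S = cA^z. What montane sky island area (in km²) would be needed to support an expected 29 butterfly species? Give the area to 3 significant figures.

z = ln(34/8) / ln(1310/17.7) = 1.4469 / 4.3042 = 0.3362
c = 8 / 17.7^0.3362 = 8 / 2.627 = 3.045
A = (29/3.045)^(1/0.3362) ⇒ ln A = ln(9.524)/0.3362 = 6.7046
A = e^6.7046 ≈ 816.2 km²

816 km²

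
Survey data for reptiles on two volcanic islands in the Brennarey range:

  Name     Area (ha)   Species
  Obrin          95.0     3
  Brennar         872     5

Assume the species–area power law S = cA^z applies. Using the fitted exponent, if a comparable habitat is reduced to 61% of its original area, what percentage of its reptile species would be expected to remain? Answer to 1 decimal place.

89.2%

z = ln(5/3) / ln(872/95) = 0.5108 / 2.2169 = 0.2304
S_new/S_old = (A_new/A_old)^z = 0.61^0.2304 = exp(0.2304 × -0.4943) = 0.8924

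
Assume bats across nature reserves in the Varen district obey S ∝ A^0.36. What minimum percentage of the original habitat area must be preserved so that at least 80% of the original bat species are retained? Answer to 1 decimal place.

Need (A_new/A_old)^0.36 = 0.8, so A_new/A_old = 0.8^(1/0.36) = 0.8^2.778
ln(A_new/A_old) = ln 0.8 / 0.36 = -0.2231 / 0.36 = -0.6198
A_new/A_old = e^-0.6198 ≈ 0.538

53.8%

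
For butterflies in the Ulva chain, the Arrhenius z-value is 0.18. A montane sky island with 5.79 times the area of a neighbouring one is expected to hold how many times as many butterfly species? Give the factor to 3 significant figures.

1.37

S₂/S₁ = (A₂/A₁)^z = 5.79^0.18
ln(S₂/S₁) = 0.18 × ln 5.79 = 0.18 × 1.7561 = 0.3161
S₂/S₁ = e^0.3161 ≈ 1.372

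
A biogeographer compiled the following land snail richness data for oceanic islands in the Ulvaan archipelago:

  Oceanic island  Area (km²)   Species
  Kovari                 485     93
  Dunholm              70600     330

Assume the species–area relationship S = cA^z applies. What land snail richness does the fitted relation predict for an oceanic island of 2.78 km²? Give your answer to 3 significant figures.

z = ln(330/93) / ln(70600/485) = 1.2665 / 4.9806 = 0.2543
c = 93 / 485^0.2543 = 93 / 4.819 = 19.3
S₃ = 19.3 × 2.78^0.2543 = 19.3 × 1.297 ≈ 25.03

25.0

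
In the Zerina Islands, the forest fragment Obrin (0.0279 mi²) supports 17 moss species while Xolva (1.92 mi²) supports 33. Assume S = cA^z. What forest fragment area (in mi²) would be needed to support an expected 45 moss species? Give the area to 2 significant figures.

14 mi²

z = ln(33/17) / ln(1.92/0.0279) = 0.6633 / 4.2315 = 0.1568
c = 17 / 0.0279^0.1568 = 17 / 0.5706 = 29.79
A = (45/29.79)^(1/0.1568) ⇒ ln A = ln(1.51)/0.1568 = 2.6309
A = e^2.6309 ≈ 13.89 mi²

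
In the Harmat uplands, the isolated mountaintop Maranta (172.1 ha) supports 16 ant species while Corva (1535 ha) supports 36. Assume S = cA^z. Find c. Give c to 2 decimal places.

2.37

z = ln(S₂/S₁) / ln(A₂/A₁) = ln(36/16) / ln(1535/172.1) = 0.8109 / 2.1882 = 0.3706
c = S₁ / A₁^z = 16 / 172.1^0.3706 = 16 / 6.738 = 2.374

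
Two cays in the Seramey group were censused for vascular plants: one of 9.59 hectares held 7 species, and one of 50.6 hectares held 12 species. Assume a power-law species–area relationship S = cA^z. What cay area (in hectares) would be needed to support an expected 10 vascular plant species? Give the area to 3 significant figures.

z = ln(12/7) / ln(50.6/9.59) = 0.5390 / 1.6632 = 0.3241
c = 7 / 9.59^0.3241 = 7 / 2.081 = 3.365
A = (10/3.365)^(1/0.3241) ⇒ ln A = ln(2.972)/0.3241 = 3.3613
A = e^3.3613 ≈ 28.83 hectares

28.8 hectares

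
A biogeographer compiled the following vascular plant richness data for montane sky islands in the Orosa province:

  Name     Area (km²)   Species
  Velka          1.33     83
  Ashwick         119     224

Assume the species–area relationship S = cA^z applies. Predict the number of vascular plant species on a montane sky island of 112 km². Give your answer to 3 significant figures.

z = ln(224/83) / ln(119/1.33) = 0.9928 / 4.4939 = 0.2209
c = 83 / 1.33^0.2209 = 83 / 1.065 = 77.93
S₃ = 77.93 × 112^0.2209 = 77.93 × 2.836 ≈ 221

221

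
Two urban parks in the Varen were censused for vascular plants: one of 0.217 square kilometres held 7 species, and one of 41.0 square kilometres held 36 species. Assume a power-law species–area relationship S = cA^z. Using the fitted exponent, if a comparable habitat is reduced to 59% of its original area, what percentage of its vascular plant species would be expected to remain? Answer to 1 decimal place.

z = ln(36/7) / ln(41/0.217) = 1.6376 / 5.2414 = 0.3124
S_new/S_old = (A_new/A_old)^z = 0.59^0.3124 = exp(0.3124 × -0.5276) = 0.848

84.8%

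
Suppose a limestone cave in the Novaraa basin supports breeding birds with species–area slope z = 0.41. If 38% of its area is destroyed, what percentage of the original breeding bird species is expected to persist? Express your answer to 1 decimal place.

82.2%

S_new/S_old = (A_new/A_old)^z = 0.62^0.41
= exp(0.41 × ln 0.62) = exp(0.41 × -0.4780) = exp(-0.1960) ≈ 0.822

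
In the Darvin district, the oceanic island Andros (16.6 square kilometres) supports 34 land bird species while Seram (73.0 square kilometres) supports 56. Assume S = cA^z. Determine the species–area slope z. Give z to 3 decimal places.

Taking logs: ln S = ln c + z ln A, so z = (ln S₂ − ln S₁)/(ln A₂ − ln A₁).
z = ln(56/34) / ln(73/16.6) = ln(1.647) / ln(4.398) = 0.4990 / 1.4811 = 0.3369

0.337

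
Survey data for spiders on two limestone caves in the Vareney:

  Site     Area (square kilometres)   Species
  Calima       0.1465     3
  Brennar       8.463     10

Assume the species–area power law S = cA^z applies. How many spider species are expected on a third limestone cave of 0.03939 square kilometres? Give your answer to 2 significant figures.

2.0

z = ln(10/3) / ln(8.463/0.1465) = 1.2040 / 4.0564 = 0.2968
c = 3 / 0.1465^0.2968 = 3 / 0.5655 = 5.305
S₃ = 5.305 × 0.03939^0.2968 = 5.305 × 0.3829 ≈ 2.031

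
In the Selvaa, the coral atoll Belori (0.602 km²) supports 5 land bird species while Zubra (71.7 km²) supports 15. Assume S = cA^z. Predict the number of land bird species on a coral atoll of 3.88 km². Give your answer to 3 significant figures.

7.67

z = ln(15/5) / ln(71.7/0.602) = 1.0986 / 4.7800 = 0.2298
c = 5 / 0.602^0.2298 = 5 / 0.8899 = 5.619
S₃ = 5.619 × 3.88^0.2298 = 5.619 × 1.366 ≈ 7.673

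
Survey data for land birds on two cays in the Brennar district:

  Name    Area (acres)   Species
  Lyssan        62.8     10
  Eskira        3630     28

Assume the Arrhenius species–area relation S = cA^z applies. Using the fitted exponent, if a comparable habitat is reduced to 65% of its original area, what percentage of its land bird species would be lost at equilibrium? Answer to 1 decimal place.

z = ln(28/10) / ln(3630/62.8) = 1.0296 / 4.0570 = 0.2538
S_new/S_old = (A_new/A_old)^z = 0.65^0.2538 = exp(0.2538 × -0.4308) = 0.8964
Fraction lost = 1 − 0.8964 = 0.1036

10.4%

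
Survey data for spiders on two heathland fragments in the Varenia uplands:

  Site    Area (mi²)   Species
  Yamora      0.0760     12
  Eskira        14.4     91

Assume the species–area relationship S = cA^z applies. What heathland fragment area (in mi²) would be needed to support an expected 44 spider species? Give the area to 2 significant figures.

z = ln(91/12) / ln(14.4/0.076) = 2.0260 / 5.2443 = 0.3863
c = 12 / 0.076^0.3863 = 12 / 0.3695 = 32.47
A = (44/32.47)^(1/0.3863) ⇒ ln A = ln(1.355)/0.3863 = 0.7862
A = e^0.7862 ≈ 2.195 mi²

2.2 mi²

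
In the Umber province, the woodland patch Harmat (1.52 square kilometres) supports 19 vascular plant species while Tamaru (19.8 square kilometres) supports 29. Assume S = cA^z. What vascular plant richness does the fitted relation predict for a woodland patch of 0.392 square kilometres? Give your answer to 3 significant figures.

z = ln(29/19) / ln(19.8/1.52) = 0.4229 / 2.5670 = 0.1647
c = 19 / 1.52^0.1647 = 19 / 1.071 = 17.73
S₃ = 17.73 × 0.392^0.1647 = 17.73 × 0.857 ≈ 15.2

15.2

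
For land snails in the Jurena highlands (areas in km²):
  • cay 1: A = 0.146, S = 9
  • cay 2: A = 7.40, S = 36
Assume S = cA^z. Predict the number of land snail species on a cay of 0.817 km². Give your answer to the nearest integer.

17

z = ln(36/9) / ln(7.4/0.146) = 1.3863 / 3.9256 = 0.3531
c = 9 / 0.146^0.3531 = 9 / 0.5069 = 17.76
S₃ = 17.76 × 0.817^0.3531 = 17.76 × 0.9311 ≈ 16.53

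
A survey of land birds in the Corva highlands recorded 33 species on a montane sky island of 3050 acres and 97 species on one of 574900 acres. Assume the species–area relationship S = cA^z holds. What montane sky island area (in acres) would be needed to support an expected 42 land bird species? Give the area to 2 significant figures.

9800 acres

z = ln(97/33) / ln(574900/3050) = 1.0782 / 5.2391 = 0.2058
c = 33 / 3050^0.2058 = 33 / 5.213 = 6.331
A = (42/6.331)^(1/0.2058) ⇒ ln A = ln(6.635)/0.2058 = 9.1947
A = e^9.1947 ≈ 9845 acres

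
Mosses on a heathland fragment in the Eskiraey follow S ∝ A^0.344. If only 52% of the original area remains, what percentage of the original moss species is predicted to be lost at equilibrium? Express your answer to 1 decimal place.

S_new/S_old = (A_new/A_old)^z = 0.52^0.344
= exp(0.344 × ln 0.52) = exp(0.344 × -0.6539) = exp(-0.2250) ≈ 0.7986
Fraction lost = 1 − 0.7986 = 0.2014

20.1%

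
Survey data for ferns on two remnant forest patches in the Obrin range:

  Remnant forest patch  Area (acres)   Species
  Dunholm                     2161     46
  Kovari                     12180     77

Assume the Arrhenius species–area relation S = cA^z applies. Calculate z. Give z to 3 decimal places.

Taking logs: ln S = ln c + z ln A, so z = (ln S₂ − ln S₁)/(ln A₂ − ln A₁).
z = ln(77/46) / ln(12180/2161) = ln(1.674) / ln(5.636) = 0.5152 / 1.7292 = 0.2979

0.298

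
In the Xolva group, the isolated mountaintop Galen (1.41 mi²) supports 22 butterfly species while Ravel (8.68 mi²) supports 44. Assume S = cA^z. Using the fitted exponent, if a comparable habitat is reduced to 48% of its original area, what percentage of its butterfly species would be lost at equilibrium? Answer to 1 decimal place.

24.4%

z = ln(44/22) / ln(8.68/1.41) = 0.6931 / 1.8174 = 0.3814
S_new/S_old = (A_new/A_old)^z = 0.48^0.3814 = exp(0.3814 × -0.7340) = 0.7558
Fraction lost = 1 − 0.7558 = 0.2442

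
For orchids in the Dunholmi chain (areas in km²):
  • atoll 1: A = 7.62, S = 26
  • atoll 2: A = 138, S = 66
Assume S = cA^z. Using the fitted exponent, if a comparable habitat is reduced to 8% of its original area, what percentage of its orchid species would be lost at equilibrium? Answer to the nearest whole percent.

z = ln(66/26) / ln(138/7.62) = 0.9316 / 2.8965 = 0.3216
S_new/S_old = (A_new/A_old)^z = 0.08^0.3216 = exp(0.3216 × -2.5257) = 0.4438
Fraction lost = 1 − 0.4438 = 0.5562

56%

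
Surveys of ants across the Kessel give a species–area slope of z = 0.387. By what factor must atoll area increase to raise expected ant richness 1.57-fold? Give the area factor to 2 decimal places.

(A₂/A₁)^0.387 = 1.57, so A₂/A₁ = 1.57^(1/0.387) = 1.57^2.584
ln(A₂/A₁) = ln 1.57 / 0.387 = 0.4511 / 0.387 = 1.1656
A₂/A₁ = e^1.1656 ≈ 3.208

3.21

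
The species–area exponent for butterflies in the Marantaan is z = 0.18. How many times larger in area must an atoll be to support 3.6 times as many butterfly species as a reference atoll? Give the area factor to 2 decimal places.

1231.88

(A₂/A₁)^0.18 = 3.6, so A₂/A₁ = 3.6^(1/0.18) = 3.6^5.556
ln(A₂/A₁) = ln 3.6 / 0.18 = 1.2809 / 0.18 = 7.1163
A₂/A₁ = e^7.1163 ≈ 1232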